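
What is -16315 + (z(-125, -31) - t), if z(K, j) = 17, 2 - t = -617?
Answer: -16917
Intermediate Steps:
t = 619 (t = 2 - 1*(-617) = 2 + 617 = 619)
-16315 + (z(-125, -31) - t) = -16315 + (17 - 1*619) = -16315 + (17 - 619) = -16315 - 602 = -16917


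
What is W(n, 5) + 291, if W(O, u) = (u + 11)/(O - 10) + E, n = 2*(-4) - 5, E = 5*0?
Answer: 6677/23 ≈ 290.30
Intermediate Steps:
E = 0
n = -13 (n = -8 - 5 = -13)
W(O, u) = (11 + u)/(-10 + O) (W(O, u) = (u + 11)/(O - 10) + 0 = (11 + u)/(-10 + O) + 0 = (11 + u)/(-10 + O))
W(n, 5) + 291 = (11 + 5)/(-10 - 13) + 291 = 16/(-23) + 291 = -1/23*16 + 291 = -16/23 + 291 = 6677/23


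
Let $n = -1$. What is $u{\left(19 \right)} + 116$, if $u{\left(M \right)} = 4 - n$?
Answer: $121$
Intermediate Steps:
$u{\left(M \right)} = 5$ ($u{\left(M \right)} = 4 - -1 = 4 + 1 = 5$)
$u{\left(19 \right)} + 116 = 5 + 116 = 121$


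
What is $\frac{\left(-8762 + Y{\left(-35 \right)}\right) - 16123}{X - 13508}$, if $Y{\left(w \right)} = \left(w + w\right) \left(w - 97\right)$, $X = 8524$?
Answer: $\frac{2235}{712} \approx 3.139$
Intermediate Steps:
$Y{\left(w \right)} = 2 w \left(-97 + w\right)$
$\frac{\left(-8762 + Y{\left(-35 \right)}\right) - 16123}{X - 13508} = \frac{\left(-8762 + 2 \left(-35\right) \left(-97 - 35\right)\right) - 16123}{8524 - 13508} = \frac{\left(-8762 + 2 \left(-35\right) \left(-132\right)\right) - 16123}{-4984} = \left(\left(-8762 + 9240\right) - 16123\right) \left(- \frac{1}{4984}\right) = \left(478 - 16123\right) \left(- \frac{1}{4984}\right) = \left(-15645\right) \left(- \frac{1}{4984}\right) = \frac{2235}{712}$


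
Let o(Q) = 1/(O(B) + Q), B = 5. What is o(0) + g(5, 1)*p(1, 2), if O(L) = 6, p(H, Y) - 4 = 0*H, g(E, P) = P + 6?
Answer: 169/6 ≈ 28.167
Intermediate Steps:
g(E, P) = 6 + P
p(H, Y) = 4 (p(H, Y) = 4 + 0*H = 4 + 0 = 4)
o(Q) = 1/(6 + Q)
o(0) + g(5, 1)*p(1, 2) = 1/(6 + 0) + (6 + 1)*4 = 1/6 + 7*4 = 1/6 + 28 = 169/6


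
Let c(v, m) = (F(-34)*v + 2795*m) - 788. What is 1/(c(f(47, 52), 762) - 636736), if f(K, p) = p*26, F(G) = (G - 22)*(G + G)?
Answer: 1/6640682 ≈ 1.5059e-7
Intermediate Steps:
F(G) = 2*G*(-22 + G) (F(G) = (-22 + G)*(2*G) = 2*G*(-22 + G))
f(K, p) = 26*p
c(v, m) = -788 + 2795*m + 3808*v (c(v, m) = ((2*(-34)*(-22 - 34))*v + 2795*m) - 788 = ((2*(-34)*(-56))*v + 2795*m) - 788 = (3808*v + 2795*m) - 788 = (2795*m + 3808*v) - 788 = -788 + 2795*m + 3808*v)
1/(c(f(47, 52), 762) - 636736) = 1/((-788 + 2795*762 + 3808*(26*52)) - 636736) = 1/((-788 + 2129790 + 3808*1352) - 636736) = 1/((-788 + 2129790 + 5148416) - 636736) = 1/(7277418 - 636736) = 1/6640682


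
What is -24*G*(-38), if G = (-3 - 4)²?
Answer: 44688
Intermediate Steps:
G = 49 (G = (-7)² = 49)
-24*G*(-38) = -24*49*(-38) = -1176*(-38) = 44688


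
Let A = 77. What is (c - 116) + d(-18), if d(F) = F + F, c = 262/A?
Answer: -11442/77 ≈ -148.60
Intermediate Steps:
c = 262/77 ≈ 3.4026
d(F) = 2*F
(c - 116) + d(-18) = (262/77 - 116) + 2*(-18) = -8670/77 - 36 = -11442/77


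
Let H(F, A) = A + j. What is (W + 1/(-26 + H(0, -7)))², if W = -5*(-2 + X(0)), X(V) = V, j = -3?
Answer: 128881/1296 ≈ 99.445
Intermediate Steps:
H(F, A) = -3 + A (H(F, A) = A - 3 = -3 + A)
W = 10 (W = -5*(-2 + 0) = -5*(-2) = 10)
(W + 1/(-26 + H(0, -7)))² = (10 + 1/(-26 + (-3 - 7)))² = (10 + 1/(-26 - 10))² = (10 + 1/(-36))² = (10 - 1/36)² = (359/36)² = 128881/1296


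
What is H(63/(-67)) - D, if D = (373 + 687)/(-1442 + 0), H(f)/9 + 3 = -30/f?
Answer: 188093/721 ≈ 260.88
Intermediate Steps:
H(f) = -27 - 270/f (H(f) = -27 + 9*(-30/f) = -27 - 270/f)
D = -530/721 (D = 1060/(-1442) = 1060*(-1/1442) = -530/721 ≈ -0.73509)
H(63/(-67)) - D = (-27 - 270/(63/(-67))) - 1*(-530/721) = (-27 - 270/(63*(-1/67))) + 530/721 = (-27 - 270/(-63/67)) + 530/721 = (-27 - 270*(-67/63)) + 530/721 = (-27 + 2010/7) + 530/721 = 1821/7 + 530/721 = 188093/721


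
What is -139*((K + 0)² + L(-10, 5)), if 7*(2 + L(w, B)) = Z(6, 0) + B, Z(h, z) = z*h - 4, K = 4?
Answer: -13761/7 ≈ -1965.9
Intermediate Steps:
Z(h, z) = -4 + h*z (Z(h, z) = h*z - 4 = -4 + h*z)
L(w, B) = -18/7 + B/7 (L(w, B) = -2 + ((-4 + 6*0) + B)/7 = -2 + ((-4 + 0) + B)/7 = -2 + (-4 + B)/7 = -2 + (-4/7 + B/7) = -18/7 + B/7)
-139*((K + 0)² + L(-10, 5)) = -139*((4 + 0)² + (-18/7 + (⅐)*5)) = -139*(4² + (-18/7 + 5/7)) = -139*(16 - 13/7) = -139*99/7 = -13761/7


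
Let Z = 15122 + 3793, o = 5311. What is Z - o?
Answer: 13604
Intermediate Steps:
Z = 18915
Z - o = 18915 - 1*5311 = 18915 - 5311 = 13604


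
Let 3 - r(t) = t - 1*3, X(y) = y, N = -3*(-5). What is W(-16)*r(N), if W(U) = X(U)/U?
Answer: -9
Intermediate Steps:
N = 15
r(t) = 6 - t (r(t) = 3 - (t - 1*3) = 3 - (t - 3) = 3 - (-3 + t) = 3 + (3 - t) = 6 - t)
W(U) = 1 (W(U) = U/U = 1)
W(-16)*r(N) = 1*(6 - 1*15) = 1*(6 - 15) = 1*(-9) = -9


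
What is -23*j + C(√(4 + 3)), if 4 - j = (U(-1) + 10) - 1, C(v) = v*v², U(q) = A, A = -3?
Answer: 46 + 7*√7 ≈ 64.520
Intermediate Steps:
U(q) = -3
C(v) = v³
j = -2 (j = 4 - ((-3 + 10) - 1) = 4 - (7 - 1) = 4 - 1*6 = 4 - 6 = -2)
-23*j + C(√(4 + 3)) = -23*(-2) + (√(4 + 3))³ = 46 + (√7)³ = 46 + 7*√7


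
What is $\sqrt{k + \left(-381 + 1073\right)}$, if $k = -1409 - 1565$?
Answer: $i \sqrt{2282} \approx 47.77 i$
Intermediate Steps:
$k = -2974$ ($k = -1409 - 1565 = -2974$)
$\sqrt{k + \left(-381 + 1073\right)} = \sqrt{-2974 + \left(-381 + 1073\right)} = \sqrt{-2974 + 692} = \sqrt{-2282} = i \sqrt{2282}$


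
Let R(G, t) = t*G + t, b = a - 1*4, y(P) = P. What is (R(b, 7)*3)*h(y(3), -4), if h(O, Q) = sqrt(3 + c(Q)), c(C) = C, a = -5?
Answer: -168*I ≈ -168.0*I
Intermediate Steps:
b = -9 (b = -5 - 1*4 = -5 - 4 = -9)
R(G, t) = t + G*t (R(G, t) = G*t + t = t + G*t)
h(O, Q) = sqrt(3 + Q)
(R(b, 7)*3)*h(y(3), -4) = ((7*(1 - 9))*3)*sqrt(3 - 4) = ((7*(-8))*3)*sqrt(-1) = (-56*3)*I = -168*I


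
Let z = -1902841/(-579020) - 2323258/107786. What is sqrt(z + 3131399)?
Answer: 11*sqrt(128571965346607904881955)/2228937490 ≈ 1769.6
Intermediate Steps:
z = -81436659081/4457874980 (z = -1902841*(-1/579020) - 2323258*1/107786 = 1902841/579020 - 165947/7699 = -81436659081/4457874980 ≈ -18.268)
sqrt(z + 3131399) = sqrt(-81436659081/4457874980 + 3131399) = sqrt(13959303817837939/4457874980) = 11*sqrt(128571965346607904881955)/2228937490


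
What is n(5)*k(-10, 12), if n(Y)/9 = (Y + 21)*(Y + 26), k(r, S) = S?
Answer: 87048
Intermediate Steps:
n(Y) = 9*(21 + Y)*(26 + Y) (n(Y) = 9*((Y + 21)*(Y + 26)) = 9*((21 + Y)*(26 + Y)) = 9*(21 + Y)*(26 + Y))
n(5)*k(-10, 12) = (4914 + 9*5² + 423*5)*12 = (4914 + 9*25 + 2115)*12 = (4914 + 225 + 2115)*12 = 7254*12 = 87048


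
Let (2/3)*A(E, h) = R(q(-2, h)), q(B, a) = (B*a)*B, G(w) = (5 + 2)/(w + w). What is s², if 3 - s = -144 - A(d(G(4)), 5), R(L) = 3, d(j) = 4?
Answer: 91809/4 ≈ 22952.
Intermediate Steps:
G(w) = 7/(2*w) (G(w) = 7/((2*w)) = 7*(1/(2*w)) = 7/(2*w))
q(B, a) = a*B²
A(E, h) = 9/2 (A(E, h) = (3/2)*3 = 9/2)
s = 303/2 (s = 3 - (-144 - 1*9/2) = 3 - (-144 - 9/2) = 3 - 1*(-297/2) = 3 + 297/2 = 303/2 ≈ 151.50)
s² = (303/2)² = 91809/4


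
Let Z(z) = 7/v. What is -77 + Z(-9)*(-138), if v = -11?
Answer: 119/11 ≈ 10.818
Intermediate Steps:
Z(z) = -7/11 (Z(z) = 7/(-11) = 7*(-1/11) = -7/11)
-77 + Z(-9)*(-138) = -77 - 7/11*(-138) = -77 + 966/11 = 119/11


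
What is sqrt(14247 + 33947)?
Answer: sqrt(48194) ≈ 219.53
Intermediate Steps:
sqrt(14247 + 33947) = sqrt(48194)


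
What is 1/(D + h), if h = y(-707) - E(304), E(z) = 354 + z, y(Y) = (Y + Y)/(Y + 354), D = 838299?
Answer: 353/295688687 ≈ 1.1938e-6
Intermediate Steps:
y(Y) = 2*Y/(354 + Y) (y(Y) = (2*Y)/(354 + Y) = 2*Y/(354 + Y))
h = -230860/353 (h = 2*(-707)/(354 - 707) - (354 + 304) = 2*(-707)/(-353) - 1*658 = 2*(-707)*(-1/353) - 658 = 1414/353 - 658 = -230860/353 ≈ -653.99)
1/(D + h) = 1/(838299 - 230860/353) = 1/(295688687/353) = 353/295688687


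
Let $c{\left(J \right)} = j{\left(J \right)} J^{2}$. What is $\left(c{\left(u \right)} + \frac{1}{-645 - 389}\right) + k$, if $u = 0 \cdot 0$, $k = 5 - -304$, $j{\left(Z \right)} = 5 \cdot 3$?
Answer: $\frac{319505}{1034} \approx 309.0$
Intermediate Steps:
$j{\left(Z \right)} = 15$
$k = 309$ ($k = 5 + 304 = 309$)
$u = 0$
$c{\left(J \right)} = 15 J^{2}$
$\left(c{\left(u \right)} + \frac{1}{-645 - 389}\right) + k = \left(15 \cdot 0^{2} + \frac{1}{-645 - 389}\right) + 309 = \left(15 \cdot 0 + \frac{1}{-1034}\right) + 309 = \left(0 - \frac{1}{1034}\right) + 309 = - \frac{1}{1034} + 309 = \frac{319505}{1034}$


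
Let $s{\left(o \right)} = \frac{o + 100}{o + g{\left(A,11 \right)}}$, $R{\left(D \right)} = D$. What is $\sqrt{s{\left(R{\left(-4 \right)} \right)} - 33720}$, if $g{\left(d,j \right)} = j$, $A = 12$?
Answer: $\frac{6 i \sqrt{45878}}{7} \approx 183.59 i$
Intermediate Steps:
$s{\left(o \right)} = \frac{100 + o}{11 + o}$ ($s{\left(o \right)} = \frac{o + 100}{o + 11} = \frac{100 + o}{11 + o}$)
$\sqrt{s{\left(R{\left(-4 \right)} \right)} - 33720} = \sqrt{\frac{100 - 4}{11 - 4} - 33720} = \sqrt{\frac{1}{7} \cdot 96 - 33720} = \sqrt{\frac{96}{7} - 33720} = \sqrt{- \frac{235944}{7}} = \frac{6 i \sqrt{45878}}{7}$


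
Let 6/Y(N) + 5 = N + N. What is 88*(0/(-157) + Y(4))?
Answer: 176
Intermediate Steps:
Y(N) = 6/(-5 + 2*N) (Y(N) = 6/(-5 + (N + N)) = 6/(-5 + 2*N))
88*(0/(-157) + Y(4)) = 88*(0/(-157) + 6/(-5 + 2*4)) = 88*(0*(-1/157) + 6/(-5 + 8)) = 88*(0 + 6/3) = 88*(0 + 6*(⅓)) = 88*(0 + 2) = 88*2 = 176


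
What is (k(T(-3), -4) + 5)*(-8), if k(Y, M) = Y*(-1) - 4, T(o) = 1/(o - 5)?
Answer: -9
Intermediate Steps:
T(o) = 1/(-5 + o)
k(Y, M) = -4 - Y (k(Y, M) = -Y - 4 = -4 - Y)
(k(T(-3), -4) + 5)*(-8) = ((-4 - 1/(-5 - 3)) + 5)*(-8) = ((-4 - 1/(-8)) + 5)*(-8) = ((-4 - 1*(-1/8)) + 5)*(-8) = ((-4 + 1/8) + 5)*(-8) = (-31/8 + 5)*(-8) = (9/8)*(-8) = -9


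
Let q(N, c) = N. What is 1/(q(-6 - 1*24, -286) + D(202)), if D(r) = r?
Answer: 1/172 ≈ 0.0058140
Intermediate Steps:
1/(q(-6 - 1*24, -286) + D(202)) = 1/((-6 - 1*24) + 202) = 1/((-6 - 24) + 202) = 1/(-30 + 202) = 1/172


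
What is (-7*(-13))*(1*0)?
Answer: 0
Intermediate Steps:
(-7*(-13))*(1*0) = 91*0 = 0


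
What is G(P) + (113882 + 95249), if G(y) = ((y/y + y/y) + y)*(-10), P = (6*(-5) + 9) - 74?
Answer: 210061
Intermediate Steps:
P = -95 (P = (-30 + 9) - 74 = -21 - 74 = -95)
G(y) = -20 - 10*y (G(y) = ((1 + 1) + y)*(-10) = (2 + y)*(-10) = -20 - 10*y)
G(P) + (113882 + 95249) = (-20 - 10*(-95)) + (113882 + 95249) = (-20 + 950) + 209131 = 930 + 209131 = 210061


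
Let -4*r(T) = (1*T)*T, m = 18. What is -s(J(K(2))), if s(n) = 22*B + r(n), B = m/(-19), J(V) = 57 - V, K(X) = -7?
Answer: 19852/19 ≈ 1044.8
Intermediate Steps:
r(T) = -T²/4 (r(T) = -1*T*T/4 = -T*T/4 = -T²/4)
B = -18/19 (B = 18/(-19) = 18*(-1/19) = -18/19 ≈ -0.94737)
s(n) = -396/19 - n²/4 (s(n) = 22*(-18/19) - n²/4 = -396/19 - n²/4)
-s(J(K(2))) = -(-396/19 - (57 - 1*(-7))²/4) = -(-396/19 - (57 + 7)²/4) = -(-396/19 - ¼*64²) = -(-396/19 - ¼*4096) = -(-396/19 - 1024) = -1*(-19852/19) = 19852/19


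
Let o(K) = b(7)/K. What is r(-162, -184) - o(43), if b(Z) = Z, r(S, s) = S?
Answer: -6973/43 ≈ -162.16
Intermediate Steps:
o(K) = 7/K
r(-162, -184) - o(43) = -162 - 7/43 = -6973/43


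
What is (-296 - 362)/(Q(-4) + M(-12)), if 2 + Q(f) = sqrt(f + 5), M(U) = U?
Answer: 658/13 ≈ 50.615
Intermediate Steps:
Q(f) = -2 + sqrt(5 + f) (Q(f) = -2 + sqrt(f + 5) = -2 + sqrt(5 + f))
(-296 - 362)/(Q(-4) + M(-12)) = (-296 - 362)/((-2 + sqrt(5 - 4)) - 12) = -658/((-2 + sqrt(1)) - 12) = -658/((-2 + 1) - 12) = -658/(-1 - 12) = -658/(-13) = -658*(-1/13) = 658/13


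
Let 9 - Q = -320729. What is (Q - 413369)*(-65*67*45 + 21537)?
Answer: 16158366378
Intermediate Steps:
Q = 320738 (Q = 9 - 1*(-320729) = 9 + 320729 = 320738)
(Q - 413369)*(-65*67*45 + 21537) = (320738 - 413369)*(-65*67*45 + 21537) = -92631*(-4355*45 + 21537) = -92631*(-195975 + 21537) = -92631*(-174438) = 16158366378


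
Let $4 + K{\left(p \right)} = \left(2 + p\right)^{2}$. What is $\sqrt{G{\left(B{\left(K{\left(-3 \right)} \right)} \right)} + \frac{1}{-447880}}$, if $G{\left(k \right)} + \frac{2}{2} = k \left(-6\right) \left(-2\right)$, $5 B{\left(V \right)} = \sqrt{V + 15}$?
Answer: $\frac{\sqrt{-50149235570 + 240715793280 \sqrt{3}}}{223940} \approx 2.7044$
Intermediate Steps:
$K{\left(p \right)} = -4 + \left(2 + p\right)^{2}$
$B{\left(V \right)} = \frac{\sqrt{15 + V}}{5}$ ($B{\left(V \right)} = \frac{\sqrt{V + 15}}{5} = \frac{\sqrt{15 + V}}{5}$)
$G{\left(k \right)} = -1 + 12 k$ ($G{\left(k \right)} = -1 + k \left(-6\right) \left(-2\right) = -1 + - 6 k \left(-2\right) = -1 + 12 k$)
$\sqrt{G{\left(B{\left(K{\left(-3 \right)} \right)} \right)} + \frac{1}{-447880}} = \sqrt{\left(-1 + 12 \frac{\sqrt{15 - 3 \left(4 - 3\right)}}{5}\right) + \frac{1}{-447880}} = \sqrt{\left(-1 + 12 \frac{\sqrt{15 - 3}}{5}\right) - \frac{1}{447880}} = \sqrt{\left(-1 + 12 \frac{\sqrt{12}}{5}\right) - \frac{1}{447880}} = \sqrt{\left(-1 + 12 \frac{2 \sqrt{3}}{5}\right) - \frac{1}{447880}} = \sqrt{\left(-1 + \frac{24 \sqrt{3}}{5}\right) - \frac{1}{447880}} = \sqrt{- \frac{447881}{447880} + \frac{24 \sqrt{3}}{5}}$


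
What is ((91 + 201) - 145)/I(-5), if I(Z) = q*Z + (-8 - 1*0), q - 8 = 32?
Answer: -147/208 ≈ -0.70673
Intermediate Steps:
q = 40 (q = 8 + 32 = 40)
I(Z) = -8 + 40*Z (I(Z) = 40*Z + (-8 - 1*0) = 40*Z + (-8 + 0) = 40*Z - 8 = -8 + 40*Z)
((91 + 201) - 145)/I(-5) = ((91 + 201) - 145)/(-8 + 40*(-5)) = (292 - 145)/(-8 - 200) = 147/(-208) = 147*(-1/208) = -147/208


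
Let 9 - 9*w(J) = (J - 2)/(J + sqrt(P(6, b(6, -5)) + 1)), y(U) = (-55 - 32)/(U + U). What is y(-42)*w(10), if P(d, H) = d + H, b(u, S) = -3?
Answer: 725/756 ≈ 0.95899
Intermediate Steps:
y(U) = -87/(2*U) (y(U) = -87*1/(2*U) = -87/(2*U))
P(d, H) = H + d
w(J) = 1 - (-2 + J)/(9*(2 + J)) (w(J) = 1 - (J - 2)/(9*(J + sqrt((-3 + 6) + 1))) = 1 - (-2 + J)/(9*(J + sqrt(3 + 1))) = 1 - (-2 + J)/(9*(J + sqrt(4))) = 1 - (-2 + J)/(9*(J + 2)) = 1 - (-2 + J)/(9*(2 + J)))
y(-42)*w(10) = (-87/2/(-42))*(4*(5 + 2*10)/(9*(2 + 10))) = (-87/2*(-1/42))*((4/9)*(5 + 20)/12) = 29*((4/9)*(1/12)*25)/28 = (29/28)*(25/27) = 725/756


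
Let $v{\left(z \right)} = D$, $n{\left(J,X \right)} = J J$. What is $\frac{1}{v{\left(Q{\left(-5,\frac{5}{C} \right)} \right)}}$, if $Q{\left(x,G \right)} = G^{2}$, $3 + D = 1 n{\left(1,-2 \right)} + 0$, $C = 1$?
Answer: $- \frac{1}{2} \approx -0.5$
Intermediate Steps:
$n{\left(J,X \right)} = J^{2}$
$D = -2$ ($D = -3 + \left(1 \cdot 1^{2} + 0\right) = -3 + \left(1 \cdot 1 + 0\right) = -3 + \left(1 + 0\right) = -3 + 1 = -2$)
$v{\left(z \right)} = -2$
$\frac{1}{v{\left(Q{\left(-5,\frac{5}{C} \right)} \right)}} = \frac{1}{-2} = - \frac{1}{2}$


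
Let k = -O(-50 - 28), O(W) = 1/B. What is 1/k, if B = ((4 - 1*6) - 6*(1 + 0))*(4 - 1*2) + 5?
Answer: 11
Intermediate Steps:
B = -11 (B = ((4 - 6) - 6)*(4 - 2) + 5 = (-2 - 1*6)*2 + 5 = (-2 - 6)*2 + 5 = -8*2 + 5 = -16 + 5 = -11)
O(W) = -1/11 (O(W) = 1/(-11) = -1/11)
k = 1/11 (k = -1*(-1/11) = 1/11 ≈ 0.090909)
1/k = 1/(1/11) = 11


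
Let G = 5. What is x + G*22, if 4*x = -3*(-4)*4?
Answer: 122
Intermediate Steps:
x = 12 (x = (-3*(-4)*4)/4 = (12*4)/4 = (1/4)*48 = 12)
x + G*22 = 12 + 5*22 = 12 + 110 = 122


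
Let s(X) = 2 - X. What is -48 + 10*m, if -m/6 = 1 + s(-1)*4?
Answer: -828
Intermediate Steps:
m = -78 (m = -6*(1 + (2 - 1*(-1))*4) = -6*(1 + (2 + 1)*4) = -6*(1 + 3*4) = -6*(1 + 12) = -6*13 = -78)
-48 + 10*m = -48 + 10*(-78) = -48 - 780 = -828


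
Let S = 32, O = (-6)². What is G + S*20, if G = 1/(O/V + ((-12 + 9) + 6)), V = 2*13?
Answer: 36493/57 ≈ 640.23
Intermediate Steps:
O = 36
V = 26
G = 13/57 (G = 1/(36/26 + ((-12 + 9) + 6)) = 1/(36*(1/26) + (-3 + 6)) = 1/(18/13 + 3) = 1/(57/13) = 13/57 ≈ 0.22807)
G + S*20 = 13/57 + 32*20 = 13/57 + 640 = 36493/57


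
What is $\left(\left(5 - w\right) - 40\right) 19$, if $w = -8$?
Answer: $-513$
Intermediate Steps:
$\left(\left(5 - w\right) - 40\right) 19 = \left(\left(5 - -8\right) - 40\right) 19 = \left(\left(5 + 8\right) - 40\right) 19 = \left(13 - 40\right) 19 = \left(-27\right) 19 = -513$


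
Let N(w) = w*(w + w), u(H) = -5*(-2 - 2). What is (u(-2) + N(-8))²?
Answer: 21904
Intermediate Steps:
u(H) = 20 (u(H) = -5*(-4) = 20)
N(w) = 2*w² (N(w) = w*(2*w) = 2*w²)
(u(-2) + N(-8))² = (20 + 2*(-8)²)² = (20 + 2*64)² = (20 + 128)² = 148² = 21904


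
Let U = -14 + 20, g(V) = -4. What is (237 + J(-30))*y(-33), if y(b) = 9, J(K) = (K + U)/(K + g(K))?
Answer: 36369/17 ≈ 2139.4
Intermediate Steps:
U = 6
J(K) = (6 + K)/(-4 + K) (J(K) = (K + 6)/(K - 4) = (6 + K)/(-4 + K))
(237 + J(-30))*y(-33) = (237 + (6 - 30)/(-4 - 30))*9 = (237 - 24/(-34))*9 = (237 - 1/34*(-24))*9 = (237 + 12/17)*9 = (4041/17)*9 = 36369/17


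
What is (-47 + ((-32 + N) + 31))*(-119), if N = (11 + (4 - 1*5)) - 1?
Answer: 4641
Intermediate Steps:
N = 9 (N = (11 + (4 - 5)) - 1 = (11 - 1) - 1 = 10 - 1 = 9)
(-47 + ((-32 + N) + 31))*(-119) = (-47 + ((-32 + 9) + 31))*(-119) = (-47 + (-23 + 31))*(-119) = (-47 + 8)*(-119) = -39*(-119) = 4641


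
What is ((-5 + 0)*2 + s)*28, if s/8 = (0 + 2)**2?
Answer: 616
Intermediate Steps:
s = 32 (s = 8*(0 + 2)**2 = 8*2**2 = 8*4 = 32)
((-5 + 0)*2 + s)*28 = ((-5 + 0)*2 + 32)*28 = (-5*2 + 32)*28 = (-10 + 32)*28 = 22*28 = 616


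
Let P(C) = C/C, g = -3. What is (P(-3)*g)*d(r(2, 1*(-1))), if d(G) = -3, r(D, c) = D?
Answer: 9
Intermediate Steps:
P(C) = 1
(P(-3)*g)*d(r(2, 1*(-1))) = (1*(-3))*(-3) = -3*(-3) = 9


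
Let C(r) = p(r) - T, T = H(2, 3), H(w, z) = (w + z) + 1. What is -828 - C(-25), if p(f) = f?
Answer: -797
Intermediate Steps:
H(w, z) = 1 + w + z
T = 6 (T = 1 + 2 + 3 = 6)
C(r) = -6 + r (C(r) = r - 1*6 = r - 6 = -6 + r)
-828 - C(-25) = -828 - (-6 - 25) = -828 - 1*(-31) = -828 + 31 = -797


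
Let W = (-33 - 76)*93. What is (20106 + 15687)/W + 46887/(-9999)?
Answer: -92576414/11262207 ≈ -8.2201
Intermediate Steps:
W = -10137 (W = -109*93 = -10137)
(20106 + 15687)/W + 46887/(-9999) = (20106 + 15687)/(-10137) + 46887/(-9999) = 35793*(-1/10137) + 46887*(-1/9999) = -11931/3379 - 15629/3333 = -92576414/11262207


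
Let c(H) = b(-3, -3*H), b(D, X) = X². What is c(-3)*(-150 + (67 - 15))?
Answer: -7938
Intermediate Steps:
c(H) = 9*H² (c(H) = (-3*H)² = 9*H²)
c(-3)*(-150 + (67 - 15)) = (9*(-3)²)*(-150 + (67 - 15)) = (9*9)*(-150 + 52) = 81*(-98) = -7938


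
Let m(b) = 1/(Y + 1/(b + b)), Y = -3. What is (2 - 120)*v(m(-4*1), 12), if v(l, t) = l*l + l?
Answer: 16048/625 ≈ 25.677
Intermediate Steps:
m(b) = 1/(-3 + 1/(2*b)) (m(b) = 1/(-3 + 1/(b + b)) = 1/(-3 + 1/(2*b)))
v(l, t) = l + l**2 (v(l, t) = l**2 + l = l + l**2)
(2 - 120)*v(m(-4*1), 12) = (2 - 120)*((-2*(-4*1)/(-1 + 6*(-4*1)))*(1 - 2*(-4*1)/(-1 + 6*(-4*1)))) = -118*(-2*(-4)/(-1 + 6*(-4)))*(1 - 2*(-4)/(-1 + 6*(-4))) = -118*(-2*(-4)/(-1 - 24))*(1 - 2*(-4)/(-1 - 24)) = -118*(-2*(-4)/(-25))*(1 - 2*(-4)/(-25)) = -118*(-2*(-4)*(-1/25))*(1 - 2*(-4)*(-1/25)) = -(-944)*(1 - 8/25)/25 = -(-944)*17/(25*25) = -118*(-136/625) = 16048/625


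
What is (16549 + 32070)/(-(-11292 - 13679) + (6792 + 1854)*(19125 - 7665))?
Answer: 48619/99108131 ≈ 0.00049056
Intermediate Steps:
(16549 + 32070)/(-(-11292 - 13679) + (6792 + 1854)*(19125 - 7665)) = 48619/(-1*(-24971) + 8646*11460) = 48619/(24971 + 99083160) = 48619/99108131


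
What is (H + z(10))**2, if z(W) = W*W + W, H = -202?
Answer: 8464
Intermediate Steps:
z(W) = W + W**2 (z(W) = W**2 + W = W + W**2)
(H + z(10))**2 = (-202 + 10*(1 + 10))**2 = (-202 + 10*11)**2 = (-202 + 110)**2 = (-92)**2 = 8464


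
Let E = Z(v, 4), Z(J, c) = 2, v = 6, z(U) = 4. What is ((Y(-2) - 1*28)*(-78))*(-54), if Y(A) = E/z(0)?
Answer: -115830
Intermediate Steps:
E = 2
Y(A) = ½ (Y(A) = 2/4 = 2*(¼) = ½)
((Y(-2) - 1*28)*(-78))*(-54) = ((½ - 1*28)*(-78))*(-54) = ((½ - 28)*(-78))*(-54) = -55/2*(-78)*(-54) = 2145*(-54) = -115830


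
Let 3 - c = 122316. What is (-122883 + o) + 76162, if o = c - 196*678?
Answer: -301922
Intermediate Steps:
c = -122313 (c = 3 - 1*122316 = 3 - 122316 = -122313)
o = -255201 (o = -122313 - 196*678 = -122313 - 132888 = -255201)
(-122883 + o) + 76162 = (-122883 - 255201) + 76162 = -378084 + 76162 = -301922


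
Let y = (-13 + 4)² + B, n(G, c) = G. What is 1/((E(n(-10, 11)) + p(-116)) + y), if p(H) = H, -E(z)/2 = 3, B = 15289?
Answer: 1/15248 ≈ 6.5582e-5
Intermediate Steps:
E(z) = -6 (E(z) = -2*3 = -6)
y = 15370 (y = (-13 + 4)² + 15289 = (-9)² + 15289 = 81 + 15289 = 15370)
1/((E(n(-10, 11)) + p(-116)) + y) = 1/((-6 - 116) + 15370) = 1/(-122 + 15370) = 1/15248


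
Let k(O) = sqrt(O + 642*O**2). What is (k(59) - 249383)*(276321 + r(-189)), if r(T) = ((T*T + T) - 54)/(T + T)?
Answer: -482204474970/7 + 1933590*sqrt(2234861)/7 ≈ -6.8473e+10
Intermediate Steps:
r(T) = (-54 + T + T**2)/(2*T) (r(T) = ((T**2 + T) - 54)/((2*T)) = ((T + T**2) - 54)*(1/(2*T)) = (-54 + T + T**2)*(1/(2*T)) = (-54 + T + T**2)/(2*T))
(k(59) - 249383)*(276321 + r(-189)) = (sqrt(59*(1 + 642*59)) - 249383)*(276321 + (1/2)*(-54 - 189*(1 - 189))/(-189)) = (sqrt(59*(1 + 37878)) - 249383)*(276321 + (1/2)*(-1/189)*(-54 - 189*(-188))) = (sqrt(59*37879) - 249383)*(276321 + (1/2)*(-1/189)*(-54 + 35532)) = (sqrt(2234861) - 249383)*(276321 + (1/2)*(-1/189)*35478) = (-249383 + sqrt(2234861))*(276321 - 657/7) = (-249383 + sqrt(2234861))*(1933590/7) = -482204474970/7 + 1933590*sqrt(2234861)/7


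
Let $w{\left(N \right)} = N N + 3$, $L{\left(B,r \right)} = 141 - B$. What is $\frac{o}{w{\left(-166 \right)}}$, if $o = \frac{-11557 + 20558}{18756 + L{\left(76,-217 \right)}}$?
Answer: $\frac{9001}{518687939} \approx 1.7353 \cdot 10^{-5}$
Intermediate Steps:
$w{\left(N \right)} = 3 + N^{2}$ ($w{\left(N \right)} = N^{2} + 3 = 3 + N^{2}$)
$o = \frac{9001}{18821}$ ($o = \frac{-11557 + 20558}{18756 + \left(141 - 76\right)} = \frac{9001}{18756 + \left(141 - 76\right)} = \frac{9001}{18756 + 65} = \frac{9001}{18821} \approx 0.47824$)
$\frac{o}{w{\left(-166 \right)}} = \frac{9001}{18821 \left(3 + \left(-166\right)^{2}\right)} = \frac{9001}{18821 \left(3 + 27556\right)} = \frac{9001}{18821 \cdot 27559} = \frac{9001}{18821} \cdot \frac{1}{27559} = \frac{9001}{518687939}$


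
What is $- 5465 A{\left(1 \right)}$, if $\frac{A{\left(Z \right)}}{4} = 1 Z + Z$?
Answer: $-43720$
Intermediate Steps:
$A{\left(Z \right)} = 8 Z$ ($A{\left(Z \right)} = 4 \left(1 Z + Z\right) = 4 \left(Z + Z\right) = 4 \cdot 2 Z = 8 Z$)
$- 5465 A{\left(1 \right)} = - 5465 \cdot 8 \cdot 1 = \left(-5465\right) 8 = -43720$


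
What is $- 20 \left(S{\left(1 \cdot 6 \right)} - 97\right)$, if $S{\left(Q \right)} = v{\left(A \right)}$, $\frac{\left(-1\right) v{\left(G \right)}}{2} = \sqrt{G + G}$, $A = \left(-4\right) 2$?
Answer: $1940 + 160 i \approx 1940.0 + 160.0 i$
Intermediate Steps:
$A = -8$
$v{\left(G \right)} = - 2 \sqrt{2} \sqrt{G}$ ($v{\left(G \right)} = - 2 \sqrt{G + G} = - 2 \sqrt{2 G} = - 2 \sqrt{2} \sqrt{G}$)
$S{\left(Q \right)} = - 8 i$ ($S{\left(Q \right)} = - 2 \sqrt{2} \sqrt{-8} = - 2 \sqrt{2} \cdot 2 i \sqrt{2} = - 8 i$)
$- 20 \left(S{\left(1 \cdot 6 \right)} - 97\right) = - 20 \left(- 8 i - 97\right) = - 20 \left(-97 - 8 i\right) = 1940 + 160 i$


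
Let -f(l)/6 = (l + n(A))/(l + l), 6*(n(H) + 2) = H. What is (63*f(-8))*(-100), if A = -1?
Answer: 96075/4 ≈ 24019.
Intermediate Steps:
n(H) = -2 + H/6
f(l) = -3*(-13/6 + l)/l (f(l) = -6*(l + (-2 + (⅙)*(-1)))/(l + l) = -6*(l + (-2 - ⅙))/(2*l) = -6*(l - 13/6)*1/(2*l) = -6*(-13/6 + l)*1/(2*l) = -3*(-13/6 + l)/l)
(63*f(-8))*(-100) = (63*(-3 + (13/2)/(-8)))*(-100) = (63*(-3 + (13/2)*(-⅛)))*(-100) = (63*(-3 - 13/16))*(-100) = (63*(-61/16))*(-100) = -3843/16*(-100) = 96075/4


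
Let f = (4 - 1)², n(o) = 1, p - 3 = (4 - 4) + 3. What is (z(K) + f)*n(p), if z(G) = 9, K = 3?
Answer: 18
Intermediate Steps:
p = 6 (p = 3 + ((4 - 4) + 3) = 3 + (0 + 3) = 3 + 3 = 6)
f = 9 (f = 3² = 9)
(z(K) + f)*n(p) = (9 + 9)*1 = 18*1 = 18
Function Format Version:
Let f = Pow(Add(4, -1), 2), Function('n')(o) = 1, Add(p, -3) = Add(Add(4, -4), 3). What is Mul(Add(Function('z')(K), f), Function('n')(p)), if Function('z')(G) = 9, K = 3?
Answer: 18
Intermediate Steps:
p = 6 (p = Add(3, Add(Add(4, -4), 3)) = Add(3, Add(0, 3)) = Add(3, 3) = 6)
f = 9 (f = Pow(3, 2) = 9)
Mul(Add(Function('z')(K), f), Function('n')(p)) = Mul(Add(9, 9), 1) = Mul(18, 1) = 18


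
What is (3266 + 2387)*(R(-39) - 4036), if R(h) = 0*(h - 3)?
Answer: -22815508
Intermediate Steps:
R(h) = 0 (R(h) = 0*(-3 + h) = 0)
(3266 + 2387)*(R(-39) - 4036) = (3266 + 2387)*(0 - 4036) = 5653*(-4036) = -22815508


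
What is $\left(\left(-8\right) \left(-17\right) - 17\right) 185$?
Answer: $22015$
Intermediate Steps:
$\left(\left(-8\right) \left(-17\right) - 17\right) 185 = \left(136 - 17\right) 185 = 119 \cdot 185 = 22015$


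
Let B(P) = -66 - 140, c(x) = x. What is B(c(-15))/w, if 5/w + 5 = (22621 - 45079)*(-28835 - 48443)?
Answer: -357514919714/5 ≈ -7.1503e+10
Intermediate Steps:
w = 5/1735509319 (w = 5/(-5 + (22621 - 45079)*(-28835 - 48443)) = 5/(-5 - 22458*(-77278)) = 5/(-5 + 1735509324) = 5/1735509319 ≈ 2.8810e-9)
B(P) = -206
B(c(-15))/w = -206/5/1735509319 = -206*1735509319/5 = -357514919714/5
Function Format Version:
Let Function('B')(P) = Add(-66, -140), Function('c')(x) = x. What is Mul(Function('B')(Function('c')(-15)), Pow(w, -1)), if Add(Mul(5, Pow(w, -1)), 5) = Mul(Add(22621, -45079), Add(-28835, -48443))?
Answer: Rational(-357514919714, 5) ≈ -7.1503e+10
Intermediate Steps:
w = Rational(5, 1735509319) (w = Mul(5, Pow(Add(-5, Mul(Add(22621, -45079), Add(-28835, -48443))), -1)) = Mul(5, Pow(Add(-5, Mul(-22458, -77278)), -1)) = Mul(5, Pow(Add(-5, 1735509324), -1)) = Mul(5, Pow(1735509319, -1)) = Mul(5, Rational(1, 1735509319)) = Rational(5, 1735509319) ≈ 2.8810e-9)
Function('B')(P) = -206
Mul(Function('B')(Function('c')(-15)), Pow(w, -1)) = Mul(-206, Pow(Rational(5, 1735509319), -1)) = Mul(-206, Rational(1735509319, 5)) = Rational(-357514919714, 5)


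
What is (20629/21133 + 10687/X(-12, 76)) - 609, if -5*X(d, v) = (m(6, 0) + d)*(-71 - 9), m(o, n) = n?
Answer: -384703861/579648 ≈ -663.69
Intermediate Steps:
X(d, v) = 16*d (X(d, v) = -(0 + d)*(-71 - 9)/5 = -d*(-80)/5 = -(-16)*d = 16*d)
(20629/21133 + 10687/X(-12, 76)) - 609 = (20629/21133 + 10687/((16*(-12)))) - 609 = (20629*(1/21133) + 10687/(-192)) - 609 = (2947/3019 + 10687*(-1/192)) - 609 = (2947/3019 - 10687/192) - 609 = -31698229/579648 - 609 = -384703861/579648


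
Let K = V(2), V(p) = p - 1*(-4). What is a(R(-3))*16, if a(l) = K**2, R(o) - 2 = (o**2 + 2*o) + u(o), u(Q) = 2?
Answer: 576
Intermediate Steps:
V(p) = 4 + p (V(p) = p + 4 = 4 + p)
R(o) = 4 + o**2 + 2*o (R(o) = 2 + ((o**2 + 2*o) + 2) = 2 + (2 + o**2 + 2*o) = 4 + o**2 + 2*o)
K = 6 (K = 4 + 2 = 6)
a(l) = 36 (a(l) = 6**2 = 36)
a(R(-3))*16 = 36*16 = 576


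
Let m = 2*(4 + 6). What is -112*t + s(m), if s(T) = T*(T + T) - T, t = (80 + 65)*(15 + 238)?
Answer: -4107940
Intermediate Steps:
t = 36685 (t = 145*253 = 36685)
m = 20 (m = 2*10 = 20)
s(T) = -T + 2*T² (s(T) = T*(2*T) - T = 2*T² - T = -T + 2*T²)
-112*t + s(m) = -112*36685 + 20*(-1 + 2*20) = -4108720 + 20*(-1 + 40) = -4108720 + 20*39 = -4108720 + 780 = -4107940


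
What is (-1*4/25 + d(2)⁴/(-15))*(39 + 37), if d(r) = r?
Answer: -6992/75 ≈ -93.227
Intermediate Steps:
(-1*4/25 + d(2)⁴/(-15))*(39 + 37) = (-1*4/25 + 2⁴/(-15))*(39 + 37) = (-4*1/25 + 16*(-1/15))*76 = (-4/25 - 16/15)*76 = -92/75*76 = -6992/75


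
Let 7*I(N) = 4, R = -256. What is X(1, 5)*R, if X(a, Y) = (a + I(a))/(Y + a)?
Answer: -1408/21 ≈ -67.048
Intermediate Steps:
I(N) = 4/7 (I(N) = (⅐)*4 = 4/7)
X(a, Y) = (4/7 + a)/(Y + a) (X(a, Y) = (a + 4/7)/(Y + a) = (4/7 + a)/(Y + a))
X(1, 5)*R = ((4/7 + 1)/(5 + 1))*(-256) = ((11/7)/6)*(-256) = ((⅙)*(11/7))*(-256) = (11/42)*(-256) = -1408/21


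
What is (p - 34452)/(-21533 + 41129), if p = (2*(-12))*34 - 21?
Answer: -11763/6532 ≈ -1.8008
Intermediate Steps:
p = -837 (p = -24*34 - 21 = -816 - 21 = -837)
(p - 34452)/(-21533 + 41129) = (-837 - 34452)/(-21533 + 41129) = -35289/19596 = -35289*1/19596 = -11763/6532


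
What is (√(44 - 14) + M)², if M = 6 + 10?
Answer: (16 + √30)² ≈ 461.27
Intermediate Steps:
M = 16
(√(44 - 14) + M)² = (√(44 - 14) + 16)² = (√30 + 16)² = (16 + √30)²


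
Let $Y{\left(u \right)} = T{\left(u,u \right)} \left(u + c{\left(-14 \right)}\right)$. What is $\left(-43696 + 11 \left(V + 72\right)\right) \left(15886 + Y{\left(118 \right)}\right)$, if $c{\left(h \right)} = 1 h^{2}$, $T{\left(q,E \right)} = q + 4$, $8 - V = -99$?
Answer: $-2261353038$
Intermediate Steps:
$V = 107$ ($V = 8 - -99 = 8 + 99 = 107$)
$T{\left(q,E \right)} = 4 + q$
$c{\left(h \right)} = h^{2}$
$Y{\left(u \right)} = \left(4 + u\right) \left(196 + u\right)$ ($Y{\left(u \right)} = \left(4 + u\right) \left(u + \left(-14\right)^{2}\right) = \left(4 + u\right) \left(u + 196\right) = \left(4 + u\right) \left(196 + u\right)$)
$\left(-43696 + 11 \left(V + 72\right)\right) \left(15886 + Y{\left(118 \right)}\right) = \left(-43696 + 11 \left(107 + 72\right)\right) \left(15886 + \left(4 + 118\right) \left(196 + 118\right)\right) = \left(-43696 + 11 \cdot 179\right) \left(15886 + 122 \cdot 314\right) = \left(-43696 + 1969\right) \left(15886 + 38308\right) = \left(-41727\right) 54194 = -2261353038$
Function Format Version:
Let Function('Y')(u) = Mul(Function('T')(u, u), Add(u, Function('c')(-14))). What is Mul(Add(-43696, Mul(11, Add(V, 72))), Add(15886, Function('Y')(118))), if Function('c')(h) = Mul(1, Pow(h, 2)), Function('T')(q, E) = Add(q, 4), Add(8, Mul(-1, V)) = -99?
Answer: -2261353038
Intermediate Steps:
V = 107 (V = Add(8, Mul(-1, -99)) = Add(8, 99) = 107)
Function('T')(q, E) = Add(4, q)
Function('c')(h) = Pow(h, 2)
Function('Y')(u) = Mul(Add(4, u), Add(196, u)) (Function('Y')(u) = Mul(Add(4, u), Add(u, Pow(-14, 2))) = Mul(Add(4, u), Add(u, 196)) = Mul(Add(4, u), Add(196, u)))
Mul(Add(-43696, Mul(11, Add(V, 72))), Add(15886, Function('Y')(118))) = Mul(Add(-43696, Mul(11, Add(107, 72))), Add(15886, Mul(Add(4, 118), Add(196, 118)))) = Mul(Add(-43696, Mul(11, 179)), Add(15886, Mul(122, 314))) = Mul(Add(-43696, 1969), Add(15886, 38308)) = Mul(-41727, 54194) = -2261353038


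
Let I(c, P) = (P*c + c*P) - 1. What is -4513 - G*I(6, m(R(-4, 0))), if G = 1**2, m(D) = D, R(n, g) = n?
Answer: -4464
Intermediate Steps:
I(c, P) = -1 + 2*P*c (I(c, P) = (P*c + P*c) - 1 = 2*P*c - 1 = -1 + 2*P*c)
G = 1
-4513 - G*I(6, m(R(-4, 0))) = -4513 - (-1 + 2*(-4)*6) = -4513 - (-1 - 48) = -4513 - (-49) = -4513 - 1*(-49) = -4513 + 49 = -4464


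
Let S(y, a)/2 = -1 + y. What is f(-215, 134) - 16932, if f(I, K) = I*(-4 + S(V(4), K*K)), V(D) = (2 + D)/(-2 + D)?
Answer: -16932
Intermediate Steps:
V(D) = (2 + D)/(-2 + D)
S(y, a) = -2 + 2*y (S(y, a) = 2*(-1 + y) = -2 + 2*y)
f(I, K) = 0 (f(I, K) = I*(-4 + (-2 + 2*((2 + 4)/(-2 + 4)))) = I*(-4 + (-2 + 2*(6/2))) = I*(-4 + (-2 + 2*((½)*6))) = I*(-4 + (-2 + 2*3)) = I*(-4 + (-2 + 6)) = I*(-4 + 4) = I*0 = 0)
f(-215, 134) - 16932 = 0 - 16932 = -16932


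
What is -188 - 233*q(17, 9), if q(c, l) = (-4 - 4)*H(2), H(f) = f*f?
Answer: 7268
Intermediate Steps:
H(f) = f²
q(c, l) = -32 (q(c, l) = (-4 - 4)*2² = -8*4 = -32)
-188 - 233*q(17, 9) = -188 - 233*(-32) = -188 + 7456 = 7268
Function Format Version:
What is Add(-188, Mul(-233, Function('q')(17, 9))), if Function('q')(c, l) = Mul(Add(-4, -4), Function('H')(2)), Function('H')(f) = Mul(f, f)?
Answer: 7268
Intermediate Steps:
Function('H')(f) = Pow(f, 2)
Function('q')(c, l) = -32 (Function('q')(c, l) = Mul(Add(-4, -4), Pow(2, 2)) = Mul(-8, 4) = -32)
Add(-188, Mul(-233, Function('q')(17, 9))) = Add(-188, Mul(-233, -32)) = Add(-188, 7456) = 7268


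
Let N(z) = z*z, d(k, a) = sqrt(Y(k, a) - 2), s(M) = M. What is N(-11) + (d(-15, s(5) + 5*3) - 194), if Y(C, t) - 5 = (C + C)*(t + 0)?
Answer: -73 + I*sqrt(597) ≈ -73.0 + 24.434*I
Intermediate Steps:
Y(C, t) = 5 + 2*C*t (Y(C, t) = 5 + (C + C)*(t + 0) = 5 + (2*C)*t = 5 + 2*C*t)
d(k, a) = sqrt(3 + 2*a*k) (d(k, a) = sqrt((5 + 2*k*a) - 2) = sqrt((5 + 2*a*k) - 2) = sqrt(3 + 2*a*k))
N(z) = z**2
N(-11) + (d(-15, s(5) + 5*3) - 194) = (-11)**2 + (sqrt(3 + 2*(5 + 5*3)*(-15)) - 194) = 121 + (sqrt(3 + 2*(5 + 15)*(-15)) - 194) = 121 + (sqrt(3 + 2*20*(-15)) - 194) = 121 + (sqrt(3 - 600) - 194) = 121 + (sqrt(-597) - 194) = 121 + (I*sqrt(597) - 194) = 121 + (-194 + I*sqrt(597)) = -73 + I*sqrt(597)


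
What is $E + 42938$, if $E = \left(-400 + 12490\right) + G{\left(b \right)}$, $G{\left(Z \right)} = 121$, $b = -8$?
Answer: $55149$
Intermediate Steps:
$E = 12211$ ($E = \left(-400 + 12490\right) + 121 = 12090 + 121 = 12211$)
$E + 42938 = 12211 + 42938 = 55149$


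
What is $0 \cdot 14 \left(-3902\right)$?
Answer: $0$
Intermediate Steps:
$0 \cdot 14 \left(-3902\right) = 0 \left(-3902\right) = 0$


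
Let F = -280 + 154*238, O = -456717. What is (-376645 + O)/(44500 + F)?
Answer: -416681/40436 ≈ -10.305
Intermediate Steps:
F = 36372 (F = -280 + 36652 = 36372)
(-376645 + O)/(44500 + F) = (-376645 - 456717)/(44500 + 36372) = -833362/80872 = -833362*1/80872 = -416681/40436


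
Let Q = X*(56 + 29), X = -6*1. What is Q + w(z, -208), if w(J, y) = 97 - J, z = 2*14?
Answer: -441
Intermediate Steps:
X = -6
z = 28
Q = -510 (Q = -6*(56 + 29) = -6*85 = -510)
Q + w(z, -208) = -510 + (97 - 1*28) = -510 + (97 - 28) = -510 + 69 = -441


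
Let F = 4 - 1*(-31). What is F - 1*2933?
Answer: -2898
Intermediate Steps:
F = 35 (F = 4 + 31 = 35)
F - 1*2933 = 35 - 1*2933 = 35 - 2933 = -2898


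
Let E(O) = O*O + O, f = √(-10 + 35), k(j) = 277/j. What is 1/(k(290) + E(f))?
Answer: 290/8977 ≈ 0.032305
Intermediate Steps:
f = 5 (f = √25 = 5)
E(O) = O + O² (E(O) = O² + O = O + O²)
1/(k(290) + E(f)) = 1/(277/290 + 5*(1 + 5)) = 1/(277*(1/290) + 5*6) = 1/(277/290 + 30) = 1/(8977/290) = 290/8977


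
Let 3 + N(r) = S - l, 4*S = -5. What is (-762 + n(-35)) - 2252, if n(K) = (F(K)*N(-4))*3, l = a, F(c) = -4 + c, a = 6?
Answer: -7259/4 ≈ -1814.8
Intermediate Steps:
l = 6
S = -5/4 (S = (¼)*(-5) = -5/4 ≈ -1.2500)
N(r) = -41/4 (N(r) = -3 + (-5/4 - 1*6) = -3 + (-5/4 - 6) = -3 - 29/4 = -41/4)
n(K) = 123 - 123*K/4 (n(K) = ((-4 + K)*(-41/4))*3 = (41 - 41*K/4)*3 = 123 - 123*K/4)
(-762 + n(-35)) - 2252 = (-762 + (123 - 123/4*(-35))) - 2252 = (-762 + (123 + 4305/4)) - 2252 = (-762 + 4797/4) - 2252 = 1749/4 - 2252 = -7259/4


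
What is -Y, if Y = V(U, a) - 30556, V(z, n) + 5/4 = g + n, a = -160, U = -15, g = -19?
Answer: 122945/4 ≈ 30736.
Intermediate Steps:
V(z, n) = -81/4 + n (V(z, n) = -5/4 + (-19 + n) = -81/4 + n)
Y = -122945/4 (Y = (-81/4 - 160) - 30556 = -721/4 - 30556 = -122945/4 ≈ -30736.)
-Y = -1*(-122945/4) = 122945/4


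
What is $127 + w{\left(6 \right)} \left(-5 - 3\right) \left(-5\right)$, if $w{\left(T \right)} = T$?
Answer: $367$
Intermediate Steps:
$127 + w{\left(6 \right)} \left(-5 - 3\right) \left(-5\right) = 127 + 6 \left(-5 - 3\right) \left(-5\right) = 127 + 6 \left(\left(-8\right) \left(-5\right)\right) = 127 + 6 \cdot 40 = 127 + 240 = 367$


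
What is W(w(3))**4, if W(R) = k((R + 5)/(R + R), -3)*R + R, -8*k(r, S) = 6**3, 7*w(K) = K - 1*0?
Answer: 37015056/2401 ≈ 15417.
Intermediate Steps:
w(K) = K/7 (w(K) = (K - 1*0)/7 = (K + 0)/7 = K/7)
k(r, S) = -27 (k(r, S) = -1/8*6**3 = -1/8*216 = -27)
W(R) = -26*R (W(R) = -27*R + R = -26*R)
W(w(3))**4 = (-26*3/7)**4 = (-78/7)**4 = 37015056/2401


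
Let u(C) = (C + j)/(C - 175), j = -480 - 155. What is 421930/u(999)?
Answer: 86917580/91 ≈ 9.5514e+5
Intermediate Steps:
j = -635
u(C) = (-635 + C)/(-175 + C) (u(C) = (C - 635)/(C - 175) = (-635 + C)/(-175 + C))
421930/u(999) = 421930/(((-635 + 999)/(-175 + 999))) = 421930/((364/824)) = 421930/(((1/824)*364)) = 421930/(91/206) = 421930*(206/91) = 86917580/91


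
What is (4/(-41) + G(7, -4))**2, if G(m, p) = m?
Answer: 80089/1681 ≈ 47.644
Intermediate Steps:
(4/(-41) + G(7, -4))**2 = (4/(-41) + 7)**2 = (4*(-1/41) + 7)**2 = (-4/41 + 7)**2 = (283/41)**2 = 80089/1681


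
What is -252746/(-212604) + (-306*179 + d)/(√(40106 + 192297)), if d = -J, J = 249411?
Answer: 126373/106302 - 304185*√232403/232403 ≈ -629.79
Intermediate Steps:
d = -249411 (d = -1*249411 = -249411)
-252746/(-212604) + (-306*179 + d)/(√(40106 + 192297)) = -252746/(-212604) + (-306*179 - 249411)/(√(40106 + 192297)) = -252746*(-1/212604) + (-54774 - 249411)/(√232403) = 126373/106302 - 304185*√232403/232403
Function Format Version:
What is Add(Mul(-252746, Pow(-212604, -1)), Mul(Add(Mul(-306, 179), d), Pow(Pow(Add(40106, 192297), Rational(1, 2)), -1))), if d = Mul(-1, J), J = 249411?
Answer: Add(Rational(126373, 106302), Mul(Rational(-304185, 232403), Pow(232403, Rational(1, 2)))) ≈ -629.79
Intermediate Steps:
d = -249411 (d = Mul(-1, 249411) = -249411)
Add(Mul(-252746, Pow(-212604, -1)), Mul(Add(Mul(-306, 179), d), Pow(Pow(Add(40106, 192297), Rational(1, 2)), -1))) = Add(Mul(-252746, Pow(-212604, -1)), Mul(Add(Mul(-306, 179), -249411), Pow(Pow(Add(40106, 192297), Rational(1, 2)), -1))) = Add(Mul(-252746, Rational(-1, 212604)), Mul(Add(-54774, -249411), Pow(Pow(232403, Rational(1, 2)), -1))) = Add(Rational(126373, 106302), Mul(-304185, Mul(Rational(1, 232403), Pow(232403, Rational(1, 2))))) = Add(Rational(126373, 106302), Mul(Rational(-304185, 232403), Pow(232403, Rational(1, 2))))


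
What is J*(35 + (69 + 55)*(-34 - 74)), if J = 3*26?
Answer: -1041846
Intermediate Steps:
J = 78
J*(35 + (69 + 55)*(-34 - 74)) = 78*(35 + (69 + 55)*(-34 - 74)) = 78*(35 + 124*(-108)) = 78*(35 - 13392) = 78*(-13357) = -1041846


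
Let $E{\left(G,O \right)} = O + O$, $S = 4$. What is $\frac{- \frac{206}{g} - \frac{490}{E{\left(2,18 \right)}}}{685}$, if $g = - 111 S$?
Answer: $- \frac{4378}{228105} \approx -0.019193$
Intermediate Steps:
$g = -444$ ($g = \left(-111\right) 4 = -444$)
$E{\left(G,O \right)} = 2 O$
$\frac{- \frac{206}{g} - \frac{490}{E{\left(2,18 \right)}}}{685} = \frac{- \frac{206}{-444} - \frac{490}{2 \cdot 18}}{685} = \left(\left(-206\right) \left(- \frac{1}{444}\right) - \frac{490}{36}\right) \frac{1}{685} = \left(\frac{103}{222} - \frac{245}{18}\right) \frac{1}{685} = \left(- \frac{4378}{333}\right) \frac{1}{685} = - \frac{4378}{228105}$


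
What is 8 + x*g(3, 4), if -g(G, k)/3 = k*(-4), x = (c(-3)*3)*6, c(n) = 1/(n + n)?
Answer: -136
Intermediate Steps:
c(n) = 1/(2*n)
x = -3 (x = (((½)/(-3))*3)*6 = (((½)*(-⅓))*3)*6 = -⅙*3*6 = -½*6 = -3)
g(G, k) = 12*k (g(G, k) = -3*k*(-4) = -(-12)*k = 12*k)
8 + x*g(3, 4) = 8 - 36*4 = 8 - 3*48 = 8 - 144 = -136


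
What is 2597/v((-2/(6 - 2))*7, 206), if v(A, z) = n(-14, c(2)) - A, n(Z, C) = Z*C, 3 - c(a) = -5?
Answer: -742/31 ≈ -23.935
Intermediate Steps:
c(a) = 8 (c(a) = 3 - 1*(-5) = 3 + 5 = 8)
n(Z, C) = C*Z
v(A, z) = -112 - A (v(A, z) = 8*(-14) - A = -112 - A)
2597/v((-2/(6 - 2))*7, 206) = 2597/(-112 - -2/(6 - 2)*7) = 2597/(-112 - -2/4*7) = 2597/(-112 - (¼)*(-2)*7) = 2597/(-112 - (-1)*7/2) = 2597/(-112 - 1*(-7/2)) = 2597/(-112 + 7/2) = 2597/(-217/2) = 2597*(-2/217) = -742/31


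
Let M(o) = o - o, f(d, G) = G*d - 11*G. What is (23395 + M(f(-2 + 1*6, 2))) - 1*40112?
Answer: -16717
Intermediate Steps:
f(d, G) = -11*G + G*d
M(o) = 0
(23395 + M(f(-2 + 1*6, 2))) - 1*40112 = (23395 + 0) - 1*40112 = 23395 - 40112 = -16717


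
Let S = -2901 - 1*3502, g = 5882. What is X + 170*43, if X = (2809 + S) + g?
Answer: 9598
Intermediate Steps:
S = -6403 (S = -2901 - 3502 = -6403)
X = 2288 (X = (2809 - 6403) + 5882 = -3594 + 5882 = 2288)
X + 170*43 = 2288 + 170*43 = 2288 + 7310 = 9598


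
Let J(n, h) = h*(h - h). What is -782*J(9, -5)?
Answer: 0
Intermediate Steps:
J(n, h) = 0 (J(n, h) = h*0 = 0)
-782*J(9, -5) = -782*0 = 0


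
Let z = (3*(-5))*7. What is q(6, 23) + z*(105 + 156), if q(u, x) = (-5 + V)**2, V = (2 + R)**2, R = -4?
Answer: -27404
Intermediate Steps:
V = 4 (V = (2 - 4)**2 = (-2)**2 = 4)
z = -105 (z = -15*7 = -105)
q(u, x) = 1 (q(u, x) = (-5 + 4)**2 = (-1)**2 = 1)
q(6, 23) + z*(105 + 156) = 1 - 105*(105 + 156) = 1 - 105*261 = 1 - 27405 = -27404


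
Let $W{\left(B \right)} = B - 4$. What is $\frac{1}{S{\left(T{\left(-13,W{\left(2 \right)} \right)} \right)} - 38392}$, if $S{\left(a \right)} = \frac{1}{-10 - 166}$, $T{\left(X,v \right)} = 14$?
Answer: $- \frac{176}{6756993} \approx -2.6047 \cdot 10^{-5}$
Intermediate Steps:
$W{\left(B \right)} = -4 + B$ ($W{\left(B \right)} = B - 4 = -4 + B$)
$S{\left(a \right)} = - \frac{1}{176}$ ($S{\left(a \right)} = \frac{1}{-176} = - \frac{1}{176}$)
$\frac{1}{S{\left(T{\left(-13,W{\left(2 \right)} \right)} \right)} - 38392} = \frac{1}{- \frac{1}{176} - 38392} = \frac{1}{- \frac{6756993}{176}} = - \frac{176}{6756993}$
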